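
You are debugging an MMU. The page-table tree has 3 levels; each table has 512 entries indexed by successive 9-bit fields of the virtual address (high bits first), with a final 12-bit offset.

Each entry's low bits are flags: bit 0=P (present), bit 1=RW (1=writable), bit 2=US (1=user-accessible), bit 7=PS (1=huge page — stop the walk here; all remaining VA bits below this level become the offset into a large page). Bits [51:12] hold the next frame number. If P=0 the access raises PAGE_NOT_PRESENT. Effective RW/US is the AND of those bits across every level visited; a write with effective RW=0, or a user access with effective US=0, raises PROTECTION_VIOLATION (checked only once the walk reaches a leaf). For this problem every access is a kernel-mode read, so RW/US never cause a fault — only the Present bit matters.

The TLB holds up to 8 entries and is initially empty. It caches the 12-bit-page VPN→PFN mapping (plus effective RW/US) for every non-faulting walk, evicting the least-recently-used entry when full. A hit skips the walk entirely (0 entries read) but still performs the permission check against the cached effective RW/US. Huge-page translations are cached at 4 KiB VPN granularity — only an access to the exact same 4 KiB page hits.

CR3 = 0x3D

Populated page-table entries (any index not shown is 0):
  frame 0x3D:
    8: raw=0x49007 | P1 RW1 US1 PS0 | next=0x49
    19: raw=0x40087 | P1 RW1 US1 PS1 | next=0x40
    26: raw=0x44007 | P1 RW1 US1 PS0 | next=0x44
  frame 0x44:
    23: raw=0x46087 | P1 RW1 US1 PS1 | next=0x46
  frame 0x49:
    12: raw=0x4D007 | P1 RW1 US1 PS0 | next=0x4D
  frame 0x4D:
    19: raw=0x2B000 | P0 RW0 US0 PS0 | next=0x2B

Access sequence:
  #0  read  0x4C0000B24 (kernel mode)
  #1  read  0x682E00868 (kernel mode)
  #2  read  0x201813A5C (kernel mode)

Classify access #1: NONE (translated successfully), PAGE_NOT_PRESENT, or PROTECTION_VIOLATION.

Trace:
#0 VA=0x4C0000B24 (r,kernel):
  [0] read 0x3D idx=19: raw=0x40087 flags P=1 W=1 U=1 S=1
  → PA=0x40B24 (huge @L0)  (1 entries read)
#1 VA=0x682E00868 (r,kernel):
  [0] read 0x3D idx=26: raw=0x44007 flags P=1 W=1 U=1 S=0
  [1] read 0x44 idx=23: raw=0x46087 flags P=1 W=1 U=1 S=1
  → PA=0x46868 (huge @L1)  (2 entries read)
#2 VA=0x201813A5C (r,kernel):
  [0] read 0x3D idx=8: raw=0x49007 flags P=1 W=1 U=1 S=0
  [1] read 0x49 idx=12: raw=0x4D007 flags P=1 W=1 U=1 S=0
  [2] read 0x4D idx=19: raw=0x2B000 flags P=0 W=0 U=0 S=0
  → PAGE_NOT_PRESENT  (3 entries read)

Access #1 fault: NONE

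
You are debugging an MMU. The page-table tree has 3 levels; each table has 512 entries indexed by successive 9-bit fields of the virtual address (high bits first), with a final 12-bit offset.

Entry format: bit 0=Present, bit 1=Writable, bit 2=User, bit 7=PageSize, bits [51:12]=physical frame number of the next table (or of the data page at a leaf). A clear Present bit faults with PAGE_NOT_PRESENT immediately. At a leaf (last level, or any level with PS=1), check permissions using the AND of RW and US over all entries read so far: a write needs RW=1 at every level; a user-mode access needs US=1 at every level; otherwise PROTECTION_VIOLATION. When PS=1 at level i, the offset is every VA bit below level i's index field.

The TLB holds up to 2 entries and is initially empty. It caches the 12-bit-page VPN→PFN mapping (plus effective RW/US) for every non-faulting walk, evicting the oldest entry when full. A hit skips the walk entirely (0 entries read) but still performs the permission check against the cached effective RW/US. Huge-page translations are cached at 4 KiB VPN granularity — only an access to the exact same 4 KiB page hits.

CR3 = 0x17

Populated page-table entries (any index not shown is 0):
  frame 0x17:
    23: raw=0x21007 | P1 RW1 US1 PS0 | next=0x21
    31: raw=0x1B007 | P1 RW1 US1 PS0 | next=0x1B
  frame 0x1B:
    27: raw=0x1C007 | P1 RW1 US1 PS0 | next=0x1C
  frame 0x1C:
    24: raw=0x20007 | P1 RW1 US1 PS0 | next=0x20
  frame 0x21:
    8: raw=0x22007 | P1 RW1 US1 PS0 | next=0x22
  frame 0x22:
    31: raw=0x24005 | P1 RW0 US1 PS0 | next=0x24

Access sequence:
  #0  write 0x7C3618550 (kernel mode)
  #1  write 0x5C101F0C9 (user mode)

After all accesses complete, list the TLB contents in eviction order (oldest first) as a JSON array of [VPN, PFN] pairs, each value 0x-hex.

Trace:
#0 VA=0x7C3618550 (w,kernel):
  L0 @0x17[31] → 0x1B007  P=1,RW=1,US=1,PS=0
  L1 @0x1B[27] → 0x1C007  P=1,RW=1,US=1,PS=0
  L2 @0x1C[24] → 0x20007  P=1,RW=1,US=1,PS=0
  ✓ 0x20550  — 3 lookups
#1 VA=0x5C101F0C9 (w,user):
  L0 @0x17[23] → 0x21007  P=1,RW=1,US=1,PS=0
  L1 @0x21[8] → 0x22007  P=1,RW=1,US=1,PS=0
  L2 @0x22[31] → 0x24005  P=1,RW=0,US=1,PS=0
  ✗ PROTECTION_VIOLATION  [3 reads]

TLB: [["0x7C3618", "0x20"]]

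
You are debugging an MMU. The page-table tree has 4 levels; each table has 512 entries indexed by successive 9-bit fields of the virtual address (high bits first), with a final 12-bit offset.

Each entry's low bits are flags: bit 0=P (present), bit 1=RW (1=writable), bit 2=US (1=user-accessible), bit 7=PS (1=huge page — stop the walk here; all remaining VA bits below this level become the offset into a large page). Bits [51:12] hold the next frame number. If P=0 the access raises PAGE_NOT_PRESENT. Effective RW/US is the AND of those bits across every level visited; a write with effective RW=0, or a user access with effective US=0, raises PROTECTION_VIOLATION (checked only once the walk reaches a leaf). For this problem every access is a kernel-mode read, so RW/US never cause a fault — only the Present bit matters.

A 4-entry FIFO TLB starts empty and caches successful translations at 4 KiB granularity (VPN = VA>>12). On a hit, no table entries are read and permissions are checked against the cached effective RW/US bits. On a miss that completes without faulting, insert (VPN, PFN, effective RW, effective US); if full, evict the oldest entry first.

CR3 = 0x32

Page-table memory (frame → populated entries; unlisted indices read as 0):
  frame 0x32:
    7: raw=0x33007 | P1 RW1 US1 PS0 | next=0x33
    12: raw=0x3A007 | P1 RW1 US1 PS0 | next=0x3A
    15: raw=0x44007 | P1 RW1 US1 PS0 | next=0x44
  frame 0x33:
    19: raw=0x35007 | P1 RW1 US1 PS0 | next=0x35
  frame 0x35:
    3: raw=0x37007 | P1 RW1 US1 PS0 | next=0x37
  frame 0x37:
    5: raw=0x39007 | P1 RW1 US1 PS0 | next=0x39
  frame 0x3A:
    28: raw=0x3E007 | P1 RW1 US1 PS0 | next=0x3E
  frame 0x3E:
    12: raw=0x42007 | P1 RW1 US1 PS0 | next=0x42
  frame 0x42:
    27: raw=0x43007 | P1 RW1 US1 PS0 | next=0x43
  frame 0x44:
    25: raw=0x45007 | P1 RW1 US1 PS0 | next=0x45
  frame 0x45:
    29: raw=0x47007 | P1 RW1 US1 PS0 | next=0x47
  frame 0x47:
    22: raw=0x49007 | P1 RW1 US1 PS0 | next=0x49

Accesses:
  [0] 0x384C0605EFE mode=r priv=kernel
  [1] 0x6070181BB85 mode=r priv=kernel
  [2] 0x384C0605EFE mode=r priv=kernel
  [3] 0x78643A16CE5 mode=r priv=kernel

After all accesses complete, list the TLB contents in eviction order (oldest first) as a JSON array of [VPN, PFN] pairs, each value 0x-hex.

Walk each access:
#0 VA=0x384C0605EFE (r,kernel):
  L0 @0x32[7] → 0x33007  P=1,RW=1,US=1,PS=0
  L1 @0x33[19] → 0x35007  P=1,RW=1,US=1,PS=0
  L2 @0x35[3] → 0x37007  P=1,RW=1,US=1,PS=0
  L3 @0x37[5] → 0x39007  P=1,RW=1,US=1,PS=0
  ⇒ phys 0x39EFE  [4 reads]
#1 VA=0x6070181BB85 (r,kernel):
  L0 @0x32[12] → 0x3A007  P=1,RW=1,US=1,PS=0
  L1 @0x3A[28] → 0x3E007  P=1,RW=1,US=1,PS=0
  L2 @0x3E[12] → 0x42007  P=1,RW=1,US=1,PS=0
  L3 @0x42[27] → 0x43007  P=1,RW=1,US=1,PS=0
  ⇒ phys 0x43B85  [4 reads]
#2 VA=0x384C0605EFE (r,kernel):
  TLB hit vpn=0x384C0605 → PA=0x39EFE
#3 VA=0x78643A16CE5 (r,kernel):
  L0 @0x32[15] → 0x44007  P=1,RW=1,US=1,PS=0
  L1 @0x44[25] → 0x45007  P=1,RW=1,US=1,PS=0
  L2 @0x45[29] → 0x47007  P=1,RW=1,US=1,PS=0
  L3 @0x47[22] → 0x49007  P=1,RW=1,US=1,PS=0
  ⇒ phys 0x49CE5  [4 reads]

TLB: [["0x384C0605", "0x39"], ["0x6070181B", "0x43"], ["0x78643A16", "0x49"]]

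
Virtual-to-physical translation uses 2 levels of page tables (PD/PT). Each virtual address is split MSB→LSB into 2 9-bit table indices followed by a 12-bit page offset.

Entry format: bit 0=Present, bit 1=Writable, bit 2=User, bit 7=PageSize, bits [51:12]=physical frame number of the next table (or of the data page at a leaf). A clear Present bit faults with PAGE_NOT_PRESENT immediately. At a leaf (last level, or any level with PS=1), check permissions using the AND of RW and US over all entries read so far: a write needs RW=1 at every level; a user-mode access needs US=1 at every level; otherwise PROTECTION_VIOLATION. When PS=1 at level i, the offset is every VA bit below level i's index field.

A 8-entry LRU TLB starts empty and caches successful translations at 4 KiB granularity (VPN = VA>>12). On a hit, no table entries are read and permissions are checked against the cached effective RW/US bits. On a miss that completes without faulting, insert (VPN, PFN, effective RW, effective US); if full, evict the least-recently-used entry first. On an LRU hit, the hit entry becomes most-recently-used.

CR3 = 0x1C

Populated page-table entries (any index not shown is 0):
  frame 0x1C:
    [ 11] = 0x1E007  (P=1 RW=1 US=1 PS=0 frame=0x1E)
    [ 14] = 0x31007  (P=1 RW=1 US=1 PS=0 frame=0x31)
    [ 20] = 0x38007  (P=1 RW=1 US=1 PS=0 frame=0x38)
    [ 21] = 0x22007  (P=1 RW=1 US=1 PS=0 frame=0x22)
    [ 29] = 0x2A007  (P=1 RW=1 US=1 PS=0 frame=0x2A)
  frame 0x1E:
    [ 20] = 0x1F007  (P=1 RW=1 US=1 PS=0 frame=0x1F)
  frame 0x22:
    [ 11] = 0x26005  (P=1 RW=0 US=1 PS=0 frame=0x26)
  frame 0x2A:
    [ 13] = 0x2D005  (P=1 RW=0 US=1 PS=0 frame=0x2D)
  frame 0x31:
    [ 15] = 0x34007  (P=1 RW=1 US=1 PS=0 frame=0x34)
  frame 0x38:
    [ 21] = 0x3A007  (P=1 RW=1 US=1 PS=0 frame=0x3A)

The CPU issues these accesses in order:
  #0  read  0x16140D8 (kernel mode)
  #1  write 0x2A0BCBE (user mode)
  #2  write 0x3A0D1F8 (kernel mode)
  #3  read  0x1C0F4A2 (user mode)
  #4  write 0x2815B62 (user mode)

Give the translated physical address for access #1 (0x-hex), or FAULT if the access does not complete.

Per-access translation:
#0 VA=0x16140D8 (r,kernel):
  lvl0: tbl 0x1C, slot 11 ⇒ 0x1E007 (P1/RW1/US1/PS0)
  lvl1: tbl 0x1E, slot 20 ⇒ 0x1F007 (P1/RW1/US1/PS0)
  ⇒ phys 0x1F0D8  [2 reads]
#1 VA=0x2A0BCBE (w,user):
  lvl0: tbl 0x1C, slot 21 ⇒ 0x22007 (P1/RW1/US1/PS0)
  lvl1: tbl 0x22, slot 11 ⇒ 0x26005 (P1/RW0/US1/PS0)
  → PROTECTION_VIOLATION  (2 entries read)
#2 VA=0x3A0D1F8 (w,kernel):
  lvl0: tbl 0x1C, slot 29 ⇒ 0x2A007 (P1/RW1/US1/PS0)
  lvl1: tbl 0x2A, slot 13 ⇒ 0x2D005 (P1/RW0/US1/PS0)
  → PROTECTION_VIOLATION  (2 entries read)
#3 VA=0x1C0F4A2 (r,user):
  lvl0: tbl 0x1C, slot 14 ⇒ 0x31007 (P1/RW1/US1/PS0)
  lvl1: tbl 0x31, slot 15 ⇒ 0x34007 (P1/RW1/US1/PS0)
  ⇒ phys 0x344A2  [2 reads]
#4 VA=0x2815B62 (w,user):
  lvl0: tbl 0x1C, slot 20 ⇒ 0x38007 (P1/RW1/US1/PS0)
  lvl1: tbl 0x38, slot 21 ⇒ 0x3A007 (P1/RW1/US1/PS0)
  ⇒ phys 0x3AB62  [2 reads]

Access #1 PA: FAULT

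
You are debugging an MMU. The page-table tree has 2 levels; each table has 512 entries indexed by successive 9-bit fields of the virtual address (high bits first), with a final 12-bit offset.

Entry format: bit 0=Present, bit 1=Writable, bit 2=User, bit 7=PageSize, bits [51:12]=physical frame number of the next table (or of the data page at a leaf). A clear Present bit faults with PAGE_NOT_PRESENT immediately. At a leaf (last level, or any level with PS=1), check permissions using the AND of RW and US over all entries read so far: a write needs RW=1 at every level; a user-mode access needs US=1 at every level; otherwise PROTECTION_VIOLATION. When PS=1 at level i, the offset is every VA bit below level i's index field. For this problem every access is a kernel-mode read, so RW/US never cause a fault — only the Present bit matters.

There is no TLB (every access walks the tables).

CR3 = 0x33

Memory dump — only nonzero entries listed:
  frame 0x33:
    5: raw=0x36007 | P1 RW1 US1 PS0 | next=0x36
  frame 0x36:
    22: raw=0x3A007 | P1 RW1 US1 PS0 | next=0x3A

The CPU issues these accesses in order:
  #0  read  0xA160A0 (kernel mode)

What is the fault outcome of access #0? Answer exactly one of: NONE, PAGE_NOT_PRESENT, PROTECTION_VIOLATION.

Walk each access:
#0 VA=0xA160A0 (r,kernel):
  [0] read 0x33 idx=5: raw=0x36007 flags P=1 W=1 U=1 S=0
  [1] read 0x36 idx=22: raw=0x3A007 flags P=1 W=1 U=1 S=0
  ✓ 0x3A0A0  — 2 lookups

Access #0 fault: NONE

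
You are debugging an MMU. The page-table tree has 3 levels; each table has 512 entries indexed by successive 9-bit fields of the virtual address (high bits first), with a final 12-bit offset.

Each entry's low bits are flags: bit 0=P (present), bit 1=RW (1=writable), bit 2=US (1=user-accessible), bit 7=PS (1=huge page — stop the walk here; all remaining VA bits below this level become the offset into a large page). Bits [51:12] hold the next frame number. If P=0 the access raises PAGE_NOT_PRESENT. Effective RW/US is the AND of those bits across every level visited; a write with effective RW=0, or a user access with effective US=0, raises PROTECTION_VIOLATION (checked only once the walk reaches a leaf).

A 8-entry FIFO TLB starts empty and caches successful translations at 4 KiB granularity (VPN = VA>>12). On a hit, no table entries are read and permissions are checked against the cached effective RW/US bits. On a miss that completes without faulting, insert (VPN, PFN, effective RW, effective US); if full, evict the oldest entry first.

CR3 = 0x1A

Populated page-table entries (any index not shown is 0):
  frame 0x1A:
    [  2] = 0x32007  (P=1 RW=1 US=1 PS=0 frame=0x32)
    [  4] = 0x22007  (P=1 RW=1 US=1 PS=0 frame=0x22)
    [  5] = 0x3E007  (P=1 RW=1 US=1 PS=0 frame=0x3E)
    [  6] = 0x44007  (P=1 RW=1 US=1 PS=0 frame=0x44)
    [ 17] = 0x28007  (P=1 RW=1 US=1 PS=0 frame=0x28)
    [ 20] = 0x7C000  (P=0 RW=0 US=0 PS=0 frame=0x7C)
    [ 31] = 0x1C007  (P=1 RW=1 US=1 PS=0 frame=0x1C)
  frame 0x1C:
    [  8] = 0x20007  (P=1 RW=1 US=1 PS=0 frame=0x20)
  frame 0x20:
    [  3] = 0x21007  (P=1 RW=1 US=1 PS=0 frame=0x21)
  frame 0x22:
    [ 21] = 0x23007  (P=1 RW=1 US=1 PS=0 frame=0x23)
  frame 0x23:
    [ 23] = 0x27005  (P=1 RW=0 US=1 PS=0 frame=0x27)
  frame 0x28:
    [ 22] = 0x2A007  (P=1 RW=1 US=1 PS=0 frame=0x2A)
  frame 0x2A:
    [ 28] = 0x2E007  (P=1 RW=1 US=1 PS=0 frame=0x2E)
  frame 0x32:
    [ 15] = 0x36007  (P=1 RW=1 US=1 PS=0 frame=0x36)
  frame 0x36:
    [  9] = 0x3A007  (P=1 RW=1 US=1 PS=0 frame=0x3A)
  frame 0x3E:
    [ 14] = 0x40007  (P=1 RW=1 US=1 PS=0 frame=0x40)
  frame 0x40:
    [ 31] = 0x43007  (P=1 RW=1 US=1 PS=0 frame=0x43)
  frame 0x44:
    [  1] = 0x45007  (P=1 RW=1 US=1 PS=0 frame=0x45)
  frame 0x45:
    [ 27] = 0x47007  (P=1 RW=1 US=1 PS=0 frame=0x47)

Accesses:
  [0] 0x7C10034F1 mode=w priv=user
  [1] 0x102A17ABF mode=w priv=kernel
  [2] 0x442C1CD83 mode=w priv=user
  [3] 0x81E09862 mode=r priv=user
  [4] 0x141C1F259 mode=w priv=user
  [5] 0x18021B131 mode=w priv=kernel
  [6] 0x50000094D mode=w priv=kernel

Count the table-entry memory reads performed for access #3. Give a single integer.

Per-access translation:
#0 VA=0x7C10034F1 (w,user):
  lvl0: tbl 0x1A, slot 31 ⇒ 0x1C007 (P1/RW1/US1/PS0)
  lvl1: tbl 0x1C, slot 8 ⇒ 0x20007 (P1/RW1/US1/PS0)
  lvl2: tbl 0x20, slot 3 ⇒ 0x21007 (P1/RW1/US1/PS0)
  ⇒ phys 0x214F1  [3 reads]
#1 VA=0x102A17ABF (w,kernel):
  lvl0: tbl 0x1A, slot 4 ⇒ 0x22007 (P1/RW1/US1/PS0)
  lvl1: tbl 0x22, slot 21 ⇒ 0x23007 (P1/RW1/US1/PS0)
  lvl2: tbl 0x23, slot 23 ⇒ 0x27005 (P1/RW0/US1/PS0)
  → PROTECTION_VIOLATION  (3 entries read)
#2 VA=0x442C1CD83 (w,user):
  lvl0: tbl 0x1A, slot 17 ⇒ 0x28007 (P1/RW1/US1/PS0)
  lvl1: tbl 0x28, slot 22 ⇒ 0x2A007 (P1/RW1/US1/PS0)
  lvl2: tbl 0x2A, slot 28 ⇒ 0x2E007 (P1/RW1/US1/PS0)
  ⇒ phys 0x2ED83  [3 reads]
#3 VA=0x81E09862 (r,user):
  lvl0: tbl 0x1A, slot 2 ⇒ 0x32007 (P1/RW1/US1/PS0)
  lvl1: tbl 0x32, slot 15 ⇒ 0x36007 (P1/RW1/US1/PS0)
  lvl2: tbl 0x36, slot 9 ⇒ 0x3A007 (P1/RW1/US1/PS0)
  ⇒ phys 0x3A862  [3 reads]
#4 VA=0x141C1F259 (w,user):
  lvl0: tbl 0x1A, slot 5 ⇒ 0x3E007 (P1/RW1/US1/PS0)
  lvl1: tbl 0x3E, slot 14 ⇒ 0x40007 (P1/RW1/US1/PS0)
  lvl2: tbl 0x40, slot 31 ⇒ 0x43007 (P1/RW1/US1/PS0)
  ⇒ phys 0x43259  [3 reads]
#5 VA=0x18021B131 (w,kernel):
  lvl0: tbl 0x1A, slot 6 ⇒ 0x44007 (P1/RW1/US1/PS0)
  lvl1: tbl 0x44, slot 1 ⇒ 0x45007 (P1/RW1/US1/PS0)
  lvl2: tbl 0x45, slot 27 ⇒ 0x47007 (P1/RW1/US1/PS0)
  ⇒ phys 0x47131  [3 reads]
#6 VA=0x50000094D (w,kernel):
  lvl0: tbl 0x1A, slot 20 ⇒ 0x7C000 (P0/RW0/US0/PS0)
  → PAGE_NOT_PRESENT  (1 entries read)

Entries read for #3: 3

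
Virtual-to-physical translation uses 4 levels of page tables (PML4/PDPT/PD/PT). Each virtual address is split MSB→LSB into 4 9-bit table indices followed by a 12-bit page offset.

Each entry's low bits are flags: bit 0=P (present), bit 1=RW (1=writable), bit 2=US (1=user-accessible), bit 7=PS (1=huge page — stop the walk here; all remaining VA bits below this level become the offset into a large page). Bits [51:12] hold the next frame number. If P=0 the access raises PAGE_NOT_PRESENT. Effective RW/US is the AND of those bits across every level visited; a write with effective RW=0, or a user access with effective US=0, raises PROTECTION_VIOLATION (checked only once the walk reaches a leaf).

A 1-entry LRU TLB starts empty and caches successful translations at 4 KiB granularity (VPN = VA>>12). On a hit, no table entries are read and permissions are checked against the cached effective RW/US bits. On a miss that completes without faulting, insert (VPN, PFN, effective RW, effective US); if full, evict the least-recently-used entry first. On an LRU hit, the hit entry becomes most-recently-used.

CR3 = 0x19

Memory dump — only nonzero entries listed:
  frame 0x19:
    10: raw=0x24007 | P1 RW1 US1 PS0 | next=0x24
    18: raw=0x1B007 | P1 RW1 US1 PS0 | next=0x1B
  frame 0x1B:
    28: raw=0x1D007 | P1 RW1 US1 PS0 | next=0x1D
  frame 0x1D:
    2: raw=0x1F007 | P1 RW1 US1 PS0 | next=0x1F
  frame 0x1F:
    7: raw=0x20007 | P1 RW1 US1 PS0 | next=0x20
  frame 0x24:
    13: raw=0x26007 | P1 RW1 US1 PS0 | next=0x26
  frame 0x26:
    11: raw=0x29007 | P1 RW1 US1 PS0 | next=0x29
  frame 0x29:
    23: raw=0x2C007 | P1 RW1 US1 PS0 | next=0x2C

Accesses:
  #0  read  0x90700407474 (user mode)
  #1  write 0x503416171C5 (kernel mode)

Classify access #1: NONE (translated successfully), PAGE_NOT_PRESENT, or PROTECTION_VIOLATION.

Walk each access:
#0 VA=0x90700407474 (r,user):
  L0 @0x19[18] → 0x1B007  P=1,RW=1,US=1,PS=0
  L1 @0x1B[28] → 0x1D007  P=1,RW=1,US=1,PS=0
  L2 @0x1D[2] → 0x1F007  P=1,RW=1,US=1,PS=0
  L3 @0x1F[7] → 0x20007  P=1,RW=1,US=1,PS=0
  ✓ 0x20474  — 4 lookups
#1 VA=0x503416171C5 (w,kernel):
  L0 @0x19[10] → 0x24007  P=1,RW=1,US=1,PS=0
  L1 @0x24[13] → 0x26007  P=1,RW=1,US=1,PS=0
  L2 @0x26[11] → 0x29007  P=1,RW=1,US=1,PS=0
  L3 @0x29[23] → 0x2C007  P=1,RW=1,US=1,PS=0
  ✓ 0x2C1C5  — 4 lookups

Access #1 fault: NONE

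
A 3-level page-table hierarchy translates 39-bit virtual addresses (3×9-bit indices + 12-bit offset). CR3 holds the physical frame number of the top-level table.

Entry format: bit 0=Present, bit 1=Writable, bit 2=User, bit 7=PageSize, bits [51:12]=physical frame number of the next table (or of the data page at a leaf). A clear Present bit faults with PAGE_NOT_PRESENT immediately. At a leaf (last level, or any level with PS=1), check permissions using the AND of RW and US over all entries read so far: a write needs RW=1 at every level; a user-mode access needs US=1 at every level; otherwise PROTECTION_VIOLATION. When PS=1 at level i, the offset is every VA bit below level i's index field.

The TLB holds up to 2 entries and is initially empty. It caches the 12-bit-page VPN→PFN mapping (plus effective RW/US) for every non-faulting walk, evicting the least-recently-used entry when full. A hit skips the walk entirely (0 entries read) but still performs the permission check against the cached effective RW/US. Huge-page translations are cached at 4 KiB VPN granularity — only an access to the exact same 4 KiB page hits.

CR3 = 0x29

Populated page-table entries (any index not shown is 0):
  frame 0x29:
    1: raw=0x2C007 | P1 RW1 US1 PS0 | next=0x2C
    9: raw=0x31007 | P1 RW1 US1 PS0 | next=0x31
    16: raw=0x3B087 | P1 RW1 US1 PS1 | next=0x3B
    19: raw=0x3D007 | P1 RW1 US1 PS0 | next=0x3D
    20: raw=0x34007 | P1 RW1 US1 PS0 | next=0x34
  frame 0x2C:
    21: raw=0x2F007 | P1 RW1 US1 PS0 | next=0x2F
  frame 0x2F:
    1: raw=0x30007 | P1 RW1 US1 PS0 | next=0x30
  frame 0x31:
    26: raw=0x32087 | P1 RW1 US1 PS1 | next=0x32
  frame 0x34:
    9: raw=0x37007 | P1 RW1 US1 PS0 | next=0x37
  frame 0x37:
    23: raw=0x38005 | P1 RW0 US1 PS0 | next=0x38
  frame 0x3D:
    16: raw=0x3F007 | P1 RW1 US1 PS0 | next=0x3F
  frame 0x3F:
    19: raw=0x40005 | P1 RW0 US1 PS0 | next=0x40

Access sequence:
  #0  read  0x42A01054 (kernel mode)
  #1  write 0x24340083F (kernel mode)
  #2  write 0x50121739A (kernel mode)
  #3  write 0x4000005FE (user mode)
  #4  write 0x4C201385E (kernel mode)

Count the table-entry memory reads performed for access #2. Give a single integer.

Trace:
#0 VA=0x42A01054 (r,kernel):
  [0] read 0x29 idx=1: raw=0x2C007 flags P=1 W=1 U=1 S=0
  [1] read 0x2C idx=21: raw=0x2F007 flags P=1 W=1 U=1 S=0
  [2] read 0x2F idx=1: raw=0x30007 flags P=1 W=1 U=1 S=0
  → PA=0x30054  (3 entries read)
#1 VA=0x24340083F (w,kernel):
  [0] read 0x29 idx=9: raw=0x31007 flags P=1 W=1 U=1 S=0
  [1] read 0x31 idx=26: raw=0x32087 flags P=1 W=1 U=1 S=1
  → PA=0x3283F (huge @L1)  (2 entries read)
#2 VA=0x50121739A (w,kernel):
  [0] read 0x29 idx=20: raw=0x34007 flags P=1 W=1 U=1 S=0
  [1] read 0x34 idx=9: raw=0x37007 flags P=1 W=1 U=1 S=0
  [2] read 0x37 idx=23: raw=0x38005 flags P=1 W=0 U=1 S=0
  ⇒ fault: PROTECTION_VIOLATION  — 3 lookups
#3 VA=0x4000005FE (w,user):
  [0] read 0x29 idx=16: raw=0x3B087 flags P=1 W=1 U=1 S=1
  → PA=0x3B5FE (huge @L0)  (1 entries read)
#4 VA=0x4C201385E (w,kernel):
  [0] read 0x29 idx=19: raw=0x3D007 flags P=1 W=1 U=1 S=0
  [1] read 0x3D idx=16: raw=0x3F007 flags P=1 W=1 U=1 S=0
  [2] read 0x3F idx=19: raw=0x40005 flags P=1 W=0 U=1 S=0
  ⇒ fault: PROTECTION_VIOLATION  — 3 lookups

Entries read for #2: 3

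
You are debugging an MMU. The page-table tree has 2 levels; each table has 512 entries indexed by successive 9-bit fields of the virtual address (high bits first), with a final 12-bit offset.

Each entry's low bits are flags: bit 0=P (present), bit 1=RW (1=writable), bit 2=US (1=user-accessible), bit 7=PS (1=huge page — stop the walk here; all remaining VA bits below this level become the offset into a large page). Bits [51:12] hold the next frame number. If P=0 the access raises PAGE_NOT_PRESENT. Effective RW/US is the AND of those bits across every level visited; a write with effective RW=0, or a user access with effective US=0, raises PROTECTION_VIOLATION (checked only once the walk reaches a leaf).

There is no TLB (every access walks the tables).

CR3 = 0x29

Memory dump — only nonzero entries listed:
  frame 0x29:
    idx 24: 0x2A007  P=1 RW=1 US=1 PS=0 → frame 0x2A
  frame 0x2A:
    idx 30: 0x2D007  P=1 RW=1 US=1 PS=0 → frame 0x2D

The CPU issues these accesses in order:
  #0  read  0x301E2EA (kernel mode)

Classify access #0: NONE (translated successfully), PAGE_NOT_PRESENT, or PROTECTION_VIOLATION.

Walk each access:
#0 VA=0x301E2EA (r,kernel):
  [0] read 0x29 idx=24: raw=0x2A007 flags P=1 W=1 U=1 S=0
  [1] read 0x2A idx=30: raw=0x2D007 flags P=1 W=1 U=1 S=0
  ⇒ phys 0x2D2EA  [2 reads]

Access #0 fault: NONE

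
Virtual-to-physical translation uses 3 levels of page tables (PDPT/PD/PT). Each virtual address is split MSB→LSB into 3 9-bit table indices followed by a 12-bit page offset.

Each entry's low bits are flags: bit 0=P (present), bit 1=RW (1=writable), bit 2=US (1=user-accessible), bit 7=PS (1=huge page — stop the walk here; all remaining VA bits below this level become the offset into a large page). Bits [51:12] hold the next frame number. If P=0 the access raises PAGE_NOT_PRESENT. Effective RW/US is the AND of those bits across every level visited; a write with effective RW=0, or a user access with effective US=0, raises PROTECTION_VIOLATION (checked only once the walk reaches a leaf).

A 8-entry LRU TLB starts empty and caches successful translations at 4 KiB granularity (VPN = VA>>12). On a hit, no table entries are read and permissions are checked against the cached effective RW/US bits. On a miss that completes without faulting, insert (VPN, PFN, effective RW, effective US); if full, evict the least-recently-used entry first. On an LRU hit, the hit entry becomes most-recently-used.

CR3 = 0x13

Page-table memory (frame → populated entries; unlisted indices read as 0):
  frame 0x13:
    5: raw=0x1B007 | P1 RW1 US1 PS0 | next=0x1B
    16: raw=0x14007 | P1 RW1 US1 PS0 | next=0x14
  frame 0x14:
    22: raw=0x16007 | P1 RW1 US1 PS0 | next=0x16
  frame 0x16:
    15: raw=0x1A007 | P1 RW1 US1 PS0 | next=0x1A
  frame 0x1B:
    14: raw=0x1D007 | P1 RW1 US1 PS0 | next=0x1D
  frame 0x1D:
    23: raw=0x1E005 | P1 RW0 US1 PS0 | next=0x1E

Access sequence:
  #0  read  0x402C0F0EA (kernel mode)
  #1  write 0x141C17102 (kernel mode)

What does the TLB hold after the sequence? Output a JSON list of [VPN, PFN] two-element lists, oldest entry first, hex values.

Per-access translation:
#0 VA=0x402C0F0EA (r,kernel):
  [0] read 0x13 idx=16: raw=0x14007 flags P=1 W=1 U=1 S=0
  [1] read 0x14 idx=22: raw=0x16007 flags P=1 W=1 U=1 S=0
  [2] read 0x16 idx=15: raw=0x1A007 flags P=1 W=1 U=1 S=0
  → PA=0x1A0EA  (3 entries read)
#1 VA=0x141C17102 (w,kernel):
  [0] read 0x13 idx=5: raw=0x1B007 flags P=1 W=1 U=1 S=0
  [1] read 0x1B idx=14: raw=0x1D007 flags P=1 W=1 U=1 S=0
  [2] read 0x1D idx=23: raw=0x1E005 flags P=1 W=0 U=1 S=0
  ✗ PROTECTION_VIOLATION  [3 reads]

TLB: [["0x402C0F", "0x1A"]]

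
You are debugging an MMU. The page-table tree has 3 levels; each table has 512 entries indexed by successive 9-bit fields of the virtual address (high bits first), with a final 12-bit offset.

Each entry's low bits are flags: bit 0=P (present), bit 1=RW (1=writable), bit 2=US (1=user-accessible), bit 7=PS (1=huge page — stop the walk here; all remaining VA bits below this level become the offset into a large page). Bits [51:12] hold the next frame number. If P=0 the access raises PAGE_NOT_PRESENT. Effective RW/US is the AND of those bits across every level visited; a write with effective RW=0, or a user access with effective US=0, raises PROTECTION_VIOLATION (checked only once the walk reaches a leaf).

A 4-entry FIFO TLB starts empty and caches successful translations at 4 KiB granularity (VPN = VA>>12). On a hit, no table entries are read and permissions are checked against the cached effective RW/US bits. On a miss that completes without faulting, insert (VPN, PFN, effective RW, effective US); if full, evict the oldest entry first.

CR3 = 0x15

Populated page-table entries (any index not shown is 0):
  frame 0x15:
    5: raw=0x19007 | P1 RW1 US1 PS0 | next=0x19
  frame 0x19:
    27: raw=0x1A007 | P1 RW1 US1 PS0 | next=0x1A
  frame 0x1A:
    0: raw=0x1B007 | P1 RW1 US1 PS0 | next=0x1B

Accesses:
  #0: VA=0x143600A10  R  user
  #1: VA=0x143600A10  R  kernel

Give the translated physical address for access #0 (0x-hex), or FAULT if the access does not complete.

Walk each access:
#0 VA=0x143600A10 (r,user):
  L0 @0x15[5] → 0x19007  P=1,RW=1,US=1,PS=0
  L1 @0x19[27] → 0x1A007  P=1,RW=1,US=1,PS=0
  L2 @0x1A[0] → 0x1B007  P=1,RW=1,US=1,PS=0
  ⇒ phys 0x1BA10  [3 reads]
#1 VA=0x143600A10 (r,kernel):
  TLB hit vpn=0x143600 → PA=0x1BA10

Access #0 PA: 0x1BA10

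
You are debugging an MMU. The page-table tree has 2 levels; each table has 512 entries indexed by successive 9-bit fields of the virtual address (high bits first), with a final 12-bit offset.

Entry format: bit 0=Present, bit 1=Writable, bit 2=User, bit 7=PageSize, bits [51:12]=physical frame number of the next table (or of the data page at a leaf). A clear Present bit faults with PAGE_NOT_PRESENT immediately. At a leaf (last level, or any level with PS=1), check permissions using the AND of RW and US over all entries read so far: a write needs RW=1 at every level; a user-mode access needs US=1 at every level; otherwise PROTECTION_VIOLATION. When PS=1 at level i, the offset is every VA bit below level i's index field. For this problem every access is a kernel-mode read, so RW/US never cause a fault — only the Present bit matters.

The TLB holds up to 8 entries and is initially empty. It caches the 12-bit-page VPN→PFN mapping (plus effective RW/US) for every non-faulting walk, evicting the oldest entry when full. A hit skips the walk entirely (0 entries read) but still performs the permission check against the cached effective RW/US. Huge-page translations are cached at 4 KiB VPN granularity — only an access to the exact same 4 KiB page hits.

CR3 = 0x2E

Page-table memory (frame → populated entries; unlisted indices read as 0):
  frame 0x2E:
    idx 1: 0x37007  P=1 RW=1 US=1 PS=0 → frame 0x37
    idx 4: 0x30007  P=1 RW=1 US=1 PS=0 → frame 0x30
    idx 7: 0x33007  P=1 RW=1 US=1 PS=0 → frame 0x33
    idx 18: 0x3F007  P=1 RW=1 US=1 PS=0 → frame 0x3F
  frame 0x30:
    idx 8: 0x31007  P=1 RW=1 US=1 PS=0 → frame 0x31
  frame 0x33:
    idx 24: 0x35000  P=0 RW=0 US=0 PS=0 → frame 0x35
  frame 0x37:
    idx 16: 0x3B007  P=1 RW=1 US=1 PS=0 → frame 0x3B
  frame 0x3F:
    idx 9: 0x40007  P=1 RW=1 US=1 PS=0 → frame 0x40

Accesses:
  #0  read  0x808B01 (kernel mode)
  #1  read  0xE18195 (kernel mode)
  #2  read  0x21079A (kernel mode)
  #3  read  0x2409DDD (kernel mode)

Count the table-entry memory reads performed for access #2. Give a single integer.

Trace:
#0 VA=0x808B01 (r,kernel):
  [0] read 0x2E idx=4: raw=0x30007 flags P=1 W=1 U=1 S=0
  [1] read 0x30 idx=8: raw=0x31007 flags P=1 W=1 U=1 S=0
  ✓ 0x31B01  — 2 lookups
#1 VA=0xE18195 (r,kernel):
  [0] read 0x2E idx=7: raw=0x33007 flags P=1 W=1 U=1 S=0
  [1] read 0x33 idx=24: raw=0x35000 flags P=0 W=0 U=0 S=0
  ✗ PAGE_NOT_PRESENT  [2 reads]
#2 VA=0x21079A (r,kernel):
  [0] read 0x2E idx=1: raw=0x37007 flags P=1 W=1 U=1 S=0
  [1] read 0x37 idx=16: raw=0x3B007 flags P=1 W=1 U=1 S=0
  ✓ 0x3B79A  — 2 lookups
#3 VA=0x2409DDD (r,kernel):
  [0] read 0x2E idx=18: raw=0x3F007 flags P=1 W=1 U=1 S=0
  [1] read 0x3F idx=9: raw=0x40007 flags P=1 W=1 U=1 S=0
  ✓ 0x40DDD  — 2 lookups

Entries read for #2: 2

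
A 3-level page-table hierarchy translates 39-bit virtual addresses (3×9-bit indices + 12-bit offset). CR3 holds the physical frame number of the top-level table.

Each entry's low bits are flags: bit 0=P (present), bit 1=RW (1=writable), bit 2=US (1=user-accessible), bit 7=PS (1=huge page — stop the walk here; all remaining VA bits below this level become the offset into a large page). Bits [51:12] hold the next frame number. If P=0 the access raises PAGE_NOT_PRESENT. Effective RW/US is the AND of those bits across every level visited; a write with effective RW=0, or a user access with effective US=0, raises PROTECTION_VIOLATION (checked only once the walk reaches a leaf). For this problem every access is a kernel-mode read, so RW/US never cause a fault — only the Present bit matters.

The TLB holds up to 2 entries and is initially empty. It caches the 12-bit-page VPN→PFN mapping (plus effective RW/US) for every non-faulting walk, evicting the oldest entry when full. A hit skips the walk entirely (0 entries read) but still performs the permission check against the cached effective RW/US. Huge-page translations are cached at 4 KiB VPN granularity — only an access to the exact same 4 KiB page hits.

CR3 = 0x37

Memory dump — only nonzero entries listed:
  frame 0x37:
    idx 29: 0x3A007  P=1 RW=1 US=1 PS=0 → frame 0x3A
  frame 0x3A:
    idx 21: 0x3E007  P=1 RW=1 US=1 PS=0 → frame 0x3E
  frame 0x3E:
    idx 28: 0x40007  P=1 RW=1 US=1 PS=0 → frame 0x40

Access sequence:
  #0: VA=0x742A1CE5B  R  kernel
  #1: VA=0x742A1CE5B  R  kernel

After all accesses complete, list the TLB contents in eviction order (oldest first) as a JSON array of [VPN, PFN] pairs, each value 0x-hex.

Trace:
#0 VA=0x742A1CE5B (r,kernel):
  L0 @0x37[29] → 0x3A007  P=1,RW=1,US=1,PS=0
  L1 @0x3A[21] → 0x3E007  P=1,RW=1,US=1,PS=0
  L2 @0x3E[28] → 0x40007  P=1,RW=1,US=1,PS=0
  ✓ 0x40E5B  — 3 lookups
#1 VA=0x742A1CE5B (r,kernel):
  TLB hit vpn=0x742A1C → PA=0x40E5B

TLB: [["0x742A1C", "0x40"]]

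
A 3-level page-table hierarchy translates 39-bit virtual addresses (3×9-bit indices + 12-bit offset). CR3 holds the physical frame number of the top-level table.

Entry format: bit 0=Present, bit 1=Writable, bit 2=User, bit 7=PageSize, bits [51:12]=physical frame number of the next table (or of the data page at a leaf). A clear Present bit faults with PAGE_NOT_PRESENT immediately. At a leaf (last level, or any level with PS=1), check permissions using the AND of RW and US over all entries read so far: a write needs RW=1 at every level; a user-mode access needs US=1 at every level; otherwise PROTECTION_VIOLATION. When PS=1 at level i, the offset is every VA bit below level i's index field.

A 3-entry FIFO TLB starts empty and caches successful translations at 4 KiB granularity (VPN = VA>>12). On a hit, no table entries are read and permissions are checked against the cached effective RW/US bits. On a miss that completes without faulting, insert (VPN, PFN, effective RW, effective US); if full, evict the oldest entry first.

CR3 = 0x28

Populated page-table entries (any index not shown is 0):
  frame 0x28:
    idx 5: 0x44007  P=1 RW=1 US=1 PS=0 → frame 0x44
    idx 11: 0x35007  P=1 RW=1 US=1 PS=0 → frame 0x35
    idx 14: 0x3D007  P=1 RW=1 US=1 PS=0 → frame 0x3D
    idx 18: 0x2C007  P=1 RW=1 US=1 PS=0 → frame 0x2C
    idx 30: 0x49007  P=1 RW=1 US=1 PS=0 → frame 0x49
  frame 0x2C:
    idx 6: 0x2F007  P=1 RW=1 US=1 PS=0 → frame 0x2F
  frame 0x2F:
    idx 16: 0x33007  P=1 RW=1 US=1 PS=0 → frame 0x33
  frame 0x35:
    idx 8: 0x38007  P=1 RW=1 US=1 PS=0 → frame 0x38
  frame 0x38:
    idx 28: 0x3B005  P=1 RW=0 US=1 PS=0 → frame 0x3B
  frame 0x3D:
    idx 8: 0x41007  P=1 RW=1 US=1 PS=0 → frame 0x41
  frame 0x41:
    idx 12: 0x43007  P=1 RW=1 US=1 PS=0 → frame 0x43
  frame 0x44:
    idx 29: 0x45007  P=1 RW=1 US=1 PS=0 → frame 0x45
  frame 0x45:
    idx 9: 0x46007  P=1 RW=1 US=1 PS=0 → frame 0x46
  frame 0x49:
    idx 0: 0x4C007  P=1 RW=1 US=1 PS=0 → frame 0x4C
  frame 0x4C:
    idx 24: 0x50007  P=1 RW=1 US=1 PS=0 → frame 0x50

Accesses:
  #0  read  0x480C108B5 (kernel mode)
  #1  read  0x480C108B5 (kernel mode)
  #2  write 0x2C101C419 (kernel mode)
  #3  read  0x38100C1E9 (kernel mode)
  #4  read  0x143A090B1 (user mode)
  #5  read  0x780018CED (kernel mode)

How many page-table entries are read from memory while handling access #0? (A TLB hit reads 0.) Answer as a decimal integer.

Per-access translation:
#0 VA=0x480C108B5 (r,kernel):
  L0 @0x28[18] → 0x2C007  P=1,RW=1,US=1,PS=0
  L1 @0x2C[6] → 0x2F007  P=1,RW=1,US=1,PS=0
  L2 @0x2F[16] → 0x33007  P=1,RW=1,US=1,PS=0
  ⇒ phys 0x338B5  [3 reads]
#1 VA=0x480C108B5 (r,kernel):
  TLB hit vpn=0x480C10 → PA=0x338B5
#2 VA=0x2C101C419 (w,kernel):
  L0 @0x28[11] → 0x35007  P=1,RW=1,US=1,PS=0
  L1 @0x35[8] → 0x38007  P=1,RW=1,US=1,PS=0
  L2 @0x38[28] → 0x3B005  P=1,RW=0,US=1,PS=0
  ⇒ fault: PROTECTION_VIOLATION  — 3 lookups
#3 VA=0x38100C1E9 (r,kernel):
  L0 @0x28[14] → 0x3D007  P=1,RW=1,US=1,PS=0
  L1 @0x3D[8] → 0x41007  P=1,RW=1,US=1,PS=0
  L2 @0x41[12] → 0x43007  P=1,RW=1,US=1,PS=0
  ⇒ phys 0x431E9  [3 reads]
#4 VA=0x143A090B1 (r,user):
  L0 @0x28[5] → 0x44007  P=1,RW=1,US=1,PS=0
  L1 @0x44[29] → 0x45007  P=1,RW=1,US=1,PS=0
  L2 @0x45[9] → 0x46007  P=1,RW=1,US=1,PS=0
  ⇒ phys 0x460B1  [3 reads]
#5 VA=0x780018CED (r,kernel):
  L0 @0x28[30] → 0x49007  P=1,RW=1,US=1,PS=0
  L1 @0x49[0] → 0x4C007  P=1,RW=1,US=1,PS=0
  L2 @0x4C[24] → 0x50007  P=1,RW=1,US=1,PS=0
  ⇒ phys 0x50CED  [3 reads]

Entries read for #0: 3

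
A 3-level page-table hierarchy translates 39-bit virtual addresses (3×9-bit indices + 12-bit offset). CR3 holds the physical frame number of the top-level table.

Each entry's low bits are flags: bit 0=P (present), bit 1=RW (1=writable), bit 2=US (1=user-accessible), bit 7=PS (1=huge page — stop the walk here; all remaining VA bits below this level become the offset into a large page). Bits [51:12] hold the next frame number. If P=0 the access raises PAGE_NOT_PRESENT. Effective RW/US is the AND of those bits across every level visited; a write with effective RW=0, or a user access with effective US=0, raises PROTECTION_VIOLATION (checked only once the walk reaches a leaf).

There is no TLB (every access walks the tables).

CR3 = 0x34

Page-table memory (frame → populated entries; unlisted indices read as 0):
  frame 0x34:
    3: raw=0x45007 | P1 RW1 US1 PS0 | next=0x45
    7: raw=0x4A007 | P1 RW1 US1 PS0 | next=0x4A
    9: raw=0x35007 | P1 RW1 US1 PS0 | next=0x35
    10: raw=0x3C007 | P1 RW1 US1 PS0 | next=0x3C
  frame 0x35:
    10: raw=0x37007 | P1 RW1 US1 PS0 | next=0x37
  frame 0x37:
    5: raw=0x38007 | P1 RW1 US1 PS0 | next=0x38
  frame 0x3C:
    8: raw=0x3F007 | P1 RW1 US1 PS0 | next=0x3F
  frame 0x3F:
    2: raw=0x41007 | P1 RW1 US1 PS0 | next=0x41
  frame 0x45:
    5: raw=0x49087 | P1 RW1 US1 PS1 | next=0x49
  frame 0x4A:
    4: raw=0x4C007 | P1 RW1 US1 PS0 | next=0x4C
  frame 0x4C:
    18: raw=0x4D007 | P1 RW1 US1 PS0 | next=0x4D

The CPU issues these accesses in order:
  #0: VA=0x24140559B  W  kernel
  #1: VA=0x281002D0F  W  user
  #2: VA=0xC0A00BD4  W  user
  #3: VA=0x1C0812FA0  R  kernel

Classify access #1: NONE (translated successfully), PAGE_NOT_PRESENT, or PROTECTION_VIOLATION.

Trace:
#0 VA=0x24140559B (w,kernel):
  L0: frame=0x34 idx=9 entry=0x35007 [P=1 RW=1 US=1 PS=0]
  L1: frame=0x35 idx=10 entry=0x37007 [P=1 RW=1 US=1 PS=0]
  L2: frame=0x37 idx=5 entry=0x38007 [P=1 RW=1 US=1 PS=0]
  ✓ 0x3859B  — 3 lookups
#1 VA=0x281002D0F (w,user):
  L0: frame=0x34 idx=10 entry=0x3C007 [P=1 RW=1 US=1 PS=0]
  L1: frame=0x3C idx=8 entry=0x3F007 [P=1 RW=1 US=1 PS=0]
  L2: frame=0x3F idx=2 entry=0x41007 [P=1 RW=1 US=1 PS=0]
  ✓ 0x41D0F  — 3 lookups
#2 VA=0xC0A00BD4 (w,user):
  L0: frame=0x34 idx=3 entry=0x45007 [P=1 RW=1 US=1 PS=0]
  L1: frame=0x45 idx=5 entry=0x49087 [P=1 RW=1 US=1 PS=1]
  ✓ 0x49BD4 (huge @L1)  — 2 lookups
#3 VA=0x1C0812FA0 (r,kernel):
  L0: frame=0x34 idx=7 entry=0x4A007 [P=1 RW=1 US=1 PS=0]
  L1: frame=0x4A idx=4 entry=0x4C007 [P=1 RW=1 US=1 PS=0]
  L2: frame=0x4C idx=18 entry=0x4D007 [P=1 RW=1 US=1 PS=0]
  ✓ 0x4DFA0  — 3 lookups

Access #1 fault: NONE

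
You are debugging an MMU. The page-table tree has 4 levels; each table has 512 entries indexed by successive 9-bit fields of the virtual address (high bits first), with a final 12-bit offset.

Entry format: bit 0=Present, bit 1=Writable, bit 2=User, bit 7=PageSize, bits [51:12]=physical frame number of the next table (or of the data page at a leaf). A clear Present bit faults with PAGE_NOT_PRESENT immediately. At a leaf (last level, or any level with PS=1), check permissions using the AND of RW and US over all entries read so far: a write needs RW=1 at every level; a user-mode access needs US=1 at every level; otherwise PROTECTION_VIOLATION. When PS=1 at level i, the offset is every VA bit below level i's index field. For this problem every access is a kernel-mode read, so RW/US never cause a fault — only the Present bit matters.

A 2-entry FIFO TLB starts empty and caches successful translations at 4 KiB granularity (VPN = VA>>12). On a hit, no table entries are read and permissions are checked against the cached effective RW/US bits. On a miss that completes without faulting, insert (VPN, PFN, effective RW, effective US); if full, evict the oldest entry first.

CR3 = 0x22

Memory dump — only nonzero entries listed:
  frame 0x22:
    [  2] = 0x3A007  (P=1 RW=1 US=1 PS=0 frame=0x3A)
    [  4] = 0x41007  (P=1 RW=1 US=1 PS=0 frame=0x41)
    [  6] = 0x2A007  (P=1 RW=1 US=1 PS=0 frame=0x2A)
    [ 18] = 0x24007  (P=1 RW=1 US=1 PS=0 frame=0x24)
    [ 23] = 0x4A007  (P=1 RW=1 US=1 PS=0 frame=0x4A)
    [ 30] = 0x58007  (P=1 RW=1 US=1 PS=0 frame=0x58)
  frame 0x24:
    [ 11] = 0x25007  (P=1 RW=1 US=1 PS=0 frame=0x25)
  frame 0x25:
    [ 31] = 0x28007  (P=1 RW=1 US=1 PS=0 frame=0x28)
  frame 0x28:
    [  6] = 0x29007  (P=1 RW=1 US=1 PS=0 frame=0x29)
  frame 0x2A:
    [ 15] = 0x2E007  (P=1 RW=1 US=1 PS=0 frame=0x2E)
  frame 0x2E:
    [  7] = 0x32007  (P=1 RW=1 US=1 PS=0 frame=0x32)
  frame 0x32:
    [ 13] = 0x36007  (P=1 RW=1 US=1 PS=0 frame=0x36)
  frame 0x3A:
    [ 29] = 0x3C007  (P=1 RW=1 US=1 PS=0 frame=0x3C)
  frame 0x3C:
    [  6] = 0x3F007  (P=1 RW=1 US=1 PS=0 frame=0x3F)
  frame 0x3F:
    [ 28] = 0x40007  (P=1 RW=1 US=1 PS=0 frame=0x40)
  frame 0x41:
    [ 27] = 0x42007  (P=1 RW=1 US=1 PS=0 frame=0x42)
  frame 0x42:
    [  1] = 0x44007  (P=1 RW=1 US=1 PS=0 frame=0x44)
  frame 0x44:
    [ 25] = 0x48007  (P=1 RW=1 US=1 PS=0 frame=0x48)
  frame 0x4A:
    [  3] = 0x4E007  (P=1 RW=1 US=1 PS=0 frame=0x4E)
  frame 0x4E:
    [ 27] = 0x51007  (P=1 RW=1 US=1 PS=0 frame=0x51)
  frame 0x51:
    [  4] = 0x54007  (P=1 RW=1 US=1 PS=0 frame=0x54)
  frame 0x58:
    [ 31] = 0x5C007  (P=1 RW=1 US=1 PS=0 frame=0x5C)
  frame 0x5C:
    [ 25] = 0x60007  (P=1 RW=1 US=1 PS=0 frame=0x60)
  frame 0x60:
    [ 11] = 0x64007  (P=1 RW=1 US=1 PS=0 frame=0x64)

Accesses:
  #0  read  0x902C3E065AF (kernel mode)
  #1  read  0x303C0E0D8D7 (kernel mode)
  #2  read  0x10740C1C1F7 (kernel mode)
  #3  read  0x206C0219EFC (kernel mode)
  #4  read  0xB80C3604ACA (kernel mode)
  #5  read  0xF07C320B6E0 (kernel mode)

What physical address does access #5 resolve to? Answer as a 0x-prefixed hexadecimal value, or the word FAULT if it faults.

Per-access translation:
#0 VA=0x902C3E065AF (r,kernel):
  L0: frame=0x22 idx=18 entry=0x24007 [P=1 RW=1 US=1 PS=0]
  L1: frame=0x24 idx=11 entry=0x25007 [P=1 RW=1 US=1 PS=0]
  L2: frame=0x25 idx=31 entry=0x28007 [P=1 RW=1 US=1 PS=0]
  L3: frame=0x28 idx=6 entry=0x29007 [P=1 RW=1 US=1 PS=0]
  ⇒ phys 0x295AF  [4 reads]
#1 VA=0x303C0E0D8D7 (r,kernel):
  L0: frame=0x22 idx=6 entry=0x2A007 [P=1 RW=1 US=1 PS=0]
  L1: frame=0x2A idx=15 entry=0x2E007 [P=1 RW=1 US=1 PS=0]
  L2: frame=0x2E idx=7 entry=0x32007 [P=1 RW=1 US=1 PS=0]
  L3: frame=0x32 idx=13 entry=0x36007 [P=1 RW=1 US=1 PS=0]
  ⇒ phys 0x368D7  [4 reads]
#2 VA=0x10740C1C1F7 (r,kernel):
  L0: frame=0x22 idx=2 entry=0x3A007 [P=1 RW=1 US=1 PS=0]
  L1: frame=0x3A idx=29 entry=0x3C007 [P=1 RW=1 US=1 PS=0]
  L2: frame=0x3C idx=6 entry=0x3F007 [P=1 RW=1 US=1 PS=0]
  L3: frame=0x3F idx=28 entry=0x40007 [P=1 RW=1 US=1 PS=0]
  ⇒ phys 0x401F7  [4 reads]
#3 VA=0x206C0219EFC (r,kernel):
  L0: frame=0x22 idx=4 entry=0x41007 [P=1 RW=1 US=1 PS=0]
  L1: frame=0x41 idx=27 entry=0x42007 [P=1 RW=1 US=1 PS=0]
  L2: frame=0x42 idx=1 entry=0x44007 [P=1 RW=1 US=1 PS=0]
  L3: frame=0x44 idx=25 entry=0x48007 [P=1 RW=1 US=1 PS=0]
  ⇒ phys 0x48EFC  [4 reads]
#4 VA=0xB80C3604ACA (r,kernel):
  L0: frame=0x22 idx=23 entry=0x4A007 [P=1 RW=1 US=1 PS=0]
  L1: frame=0x4A idx=3 entry=0x4E007 [P=1 RW=1 US=1 PS=0]
  L2: frame=0x4E idx=27 entry=0x51007 [P=1 RW=1 US=1 PS=0]
  L3: frame=0x51 idx=4 entry=0x54007 [P=1 RW=1 US=1 PS=0]
  ⇒ phys 0x54ACA  [4 reads]
#5 VA=0xF07C320B6E0 (r,kernel):
  L0: frame=0x22 idx=30 entry=0x58007 [P=1 RW=1 US=1 PS=0]
  L1: frame=0x58 idx=31 entry=0x5C007 [P=1 RW=1 US=1 PS=0]
  L2: frame=0x5C idx=25 entry=0x60007 [P=1 RW=1 US=1 PS=0]
  L3: frame=0x60 idx=11 entry=0x64007 [P=1 RW=1 US=1 PS=0]
  ⇒ phys 0x646E0  [4 reads]

Access #5 PA: 0x646E0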